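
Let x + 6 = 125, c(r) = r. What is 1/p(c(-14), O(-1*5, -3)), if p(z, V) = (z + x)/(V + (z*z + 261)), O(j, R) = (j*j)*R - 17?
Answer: 73/21 ≈ 3.4762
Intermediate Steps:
x = 119 (x = -6 + 125 = 119)
O(j, R) = -17 + R*j**2 (O(j, R) = j**2*R - 17 = R*j**2 - 17 = -17 + R*j**2)
p(z, V) = (119 + z)/(261 + V + z**2) (p(z, V) = (z + 119)/(V + (z*z + 261)) = (119 + z)/(V + (z**2 + 261)) = (119 + z)/(V + (261 + z**2)) = (119 + z)/(261 + V + z**2))
1/p(c(-14), O(-1*5, -3)) = 1/((119 - 14)/(261 + (-17 - 3*(-1*5)**2) + (-14)**2)) = 1/(105/(261 + (-17 - 3*(-5)**2) + 196)) = 1/(105/(261 + (-17 - 3*25) + 196)) = 1/(105/(261 + (-17 - 75) + 196)) = 1/(105/(261 - 92 + 196)) = 1/(105/365) = 1/((1/365)*105) = 1/(21/73) = 73/21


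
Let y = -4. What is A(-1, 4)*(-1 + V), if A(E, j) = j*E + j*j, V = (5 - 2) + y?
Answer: -24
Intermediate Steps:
V = -1 (V = (5 - 2) - 4 = 3 - 4 = -1)
A(E, j) = j² + E*j (A(E, j) = E*j + j² = j² + E*j)
A(-1, 4)*(-1 + V) = (4*(-1 + 4))*(-1 - 1) = (4*3)*(-2) = 12*(-2) = -24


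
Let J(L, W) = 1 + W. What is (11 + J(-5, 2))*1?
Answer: 14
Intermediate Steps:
(11 + J(-5, 2))*1 = (11 + (1 + 2))*1 = (11 + 3)*1 = 14*1 = 14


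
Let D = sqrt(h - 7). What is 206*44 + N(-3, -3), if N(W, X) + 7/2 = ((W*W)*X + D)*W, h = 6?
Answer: 18283/2 - 3*I ≈ 9141.5 - 3.0*I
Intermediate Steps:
D = I (D = sqrt(6 - 7) = sqrt(-1) = I ≈ 1.0*I)
N(W, X) = -7/2 + W*(I + X*W**2) (N(W, X) = -7/2 + ((W*W)*X + I)*W = -7/2 + (W**2*X + I)*W = -7/2 + (X*W**2 + I)*W = -7/2 + (I + X*W**2)*W = -7/2 + W*(I + X*W**2))
206*44 + N(-3, -3) = 206*44 + (-7/2 + I*(-3) - 3*(-3)**3) = 9064 + (-7/2 - 3*I - 3*(-27)) = 9064 + (-7/2 - 3*I + 81) = 9064 + (155/2 - 3*I) = 18283/2 - 3*I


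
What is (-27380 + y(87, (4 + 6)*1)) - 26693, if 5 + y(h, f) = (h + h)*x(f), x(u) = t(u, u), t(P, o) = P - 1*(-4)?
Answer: -51642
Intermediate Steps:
t(P, o) = 4 + P (t(P, o) = P + 4 = 4 + P)
x(u) = 4 + u
y(h, f) = -5 + 2*h*(4 + f) (y(h, f) = -5 + (h + h)*(4 + f) = -5 + (2*h)*(4 + f) = -5 + 2*h*(4 + f))
(-27380 + y(87, (4 + 6)*1)) - 26693 = (-27380 + (-5 + 2*87*(4 + (4 + 6)*1))) - 26693 = (-27380 + (-5 + 2*87*(4 + 10*1))) - 26693 = (-27380 + (-5 + 2*87*(4 + 10))) - 26693 = (-27380 + (-5 + 2*87*14)) - 26693 = (-27380 + (-5 + 2436)) - 26693 = (-27380 + 2431) - 26693 = -24949 - 26693 = -51642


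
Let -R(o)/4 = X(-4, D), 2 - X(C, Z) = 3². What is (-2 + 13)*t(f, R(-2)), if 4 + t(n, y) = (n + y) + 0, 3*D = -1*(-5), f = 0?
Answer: 264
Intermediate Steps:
D = 5/3 (D = (-1*(-5))/3 = (⅓)*5 = 5/3 ≈ 1.6667)
X(C, Z) = -7 (X(C, Z) = 2 - 1*3² = 2 - 1*9 = 2 - 9 = -7)
R(o) = 28 (R(o) = -4*(-7) = 28)
t(n, y) = -4 + n + y (t(n, y) = -4 + ((n + y) + 0) = -4 + (n + y) = -4 + n + y)
(-2 + 13)*t(f, R(-2)) = (-2 + 13)*(-4 + 0 + 28) = 11*24 = 264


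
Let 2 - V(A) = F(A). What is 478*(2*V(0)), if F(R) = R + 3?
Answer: -956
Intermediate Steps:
F(R) = 3 + R
V(A) = -1 - A (V(A) = 2 - (3 + A) = 2 + (-3 - A) = -1 - A)
478*(2*V(0)) = 478*(2*(-1 - 1*0)) = 478*(2*(-1 + 0)) = 478*(2*(-1)) = 478*(-2) = -956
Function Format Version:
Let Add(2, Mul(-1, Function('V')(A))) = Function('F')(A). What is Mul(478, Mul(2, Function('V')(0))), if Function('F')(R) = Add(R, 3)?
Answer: -956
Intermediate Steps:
Function('F')(R) = Add(3, R)
Function('V')(A) = Add(-1, Mul(-1, A)) (Function('V')(A) = Add(2, Mul(-1, Add(3, A))) = Add(2, Add(-3, Mul(-1, A))) = Add(-1, Mul(-1, A)))
Mul(478, Mul(2, Function('V')(0))) = Mul(478, Mul(2, Add(-1, Mul(-1, 0)))) = Mul(478, Mul(2, Add(-1, 0))) = Mul(478, Mul(2, -1)) = Mul(478, -2) = -956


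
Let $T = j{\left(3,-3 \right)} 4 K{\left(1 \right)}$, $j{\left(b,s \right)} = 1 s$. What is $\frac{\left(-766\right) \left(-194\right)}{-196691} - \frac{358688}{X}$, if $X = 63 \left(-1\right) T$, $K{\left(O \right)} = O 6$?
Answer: $- \frac{8903096144}{111523797} \approx -79.831$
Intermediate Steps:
$K{\left(O \right)} = 6 O$
$j{\left(b,s \right)} = s$
$T = -72$ ($T = \left(-3\right) 4 \cdot 6 \cdot 1 = \left(-12\right) 6 = -72$)
$X = 4536$ ($X = 63 \left(-1\right) \left(-72\right) = \left(-63\right) \left(-72\right) = 4536$)
$\frac{\left(-766\right) \left(-194\right)}{-196691} - \frac{358688}{X} = \frac{\left(-766\right) \left(-194\right)}{-196691} - \frac{358688}{4536} = 148604 \left(- \frac{1}{196691}\right) - \frac{44836}{567} = - \frac{148604}{196691} - \frac{44836}{567} = - \frac{8903096144}{111523797}$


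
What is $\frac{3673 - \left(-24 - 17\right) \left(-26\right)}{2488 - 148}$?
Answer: $\frac{869}{780} \approx 1.1141$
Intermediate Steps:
$\frac{3673 - \left(-24 - 17\right) \left(-26\right)}{2488 - 148} = \frac{3673 - \left(-41\right) \left(-26\right)}{2488 - 148} = \frac{3673 - 1066}{2340} = \left(3673 - 1066\right) \frac{1}{2340} = 2607 \cdot \frac{1}{2340} = \frac{869}{780}$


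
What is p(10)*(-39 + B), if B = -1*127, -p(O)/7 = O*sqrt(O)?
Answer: 11620*sqrt(10) ≈ 36746.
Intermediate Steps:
p(O) = -7*O**(3/2) (p(O) = -7*O*sqrt(O) = -7*O**(3/2))
B = -127
p(10)*(-39 + B) = (-70*sqrt(10))*(-39 - 127) = -70*sqrt(10)*(-166) = 11620*sqrt(10)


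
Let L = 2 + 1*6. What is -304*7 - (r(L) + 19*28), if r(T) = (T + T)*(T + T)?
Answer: -2916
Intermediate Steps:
L = 8 (L = 2 + 6 = 8)
r(T) = 4*T² (r(T) = (2*T)*(2*T) = 4*T²)
-304*7 - (r(L) + 19*28) = -304*7 - (4*8² + 19*28) = -2128 - (4*64 + 532) = -2128 - (256 + 532) = -2128 - 1*788 = -2128 - 788 = -2916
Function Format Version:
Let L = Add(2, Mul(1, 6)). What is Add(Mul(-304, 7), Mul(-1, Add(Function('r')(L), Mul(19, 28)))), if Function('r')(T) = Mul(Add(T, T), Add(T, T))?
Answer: -2916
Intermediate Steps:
L = 8 (L = Add(2, 6) = 8)
Function('r')(T) = Mul(4, Pow(T, 2)) (Function('r')(T) = Mul(Mul(2, T), Mul(2, T)) = Mul(4, Pow(T, 2)))
Add(Mul(-304, 7), Mul(-1, Add(Function('r')(L), Mul(19, 28)))) = Add(Mul(-304, 7), Mul(-1, Add(Mul(4, Pow(8, 2)), Mul(19, 28)))) = Add(-2128, Mul(-1, Add(Mul(4, 64), 532))) = Add(-2128, Mul(-1, Add(256, 532))) = Add(-2128, Mul(-1, 788)) = Add(-2128, -788) = -2916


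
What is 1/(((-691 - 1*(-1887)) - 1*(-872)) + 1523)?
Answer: 1/3591 ≈ 0.00027847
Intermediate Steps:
1/(((-691 - 1*(-1887)) - 1*(-872)) + 1523) = 1/(((-691 + 1887) + 872) + 1523) = 1/((1196 + 872) + 1523) = 1/(2068 + 1523) = 1/3591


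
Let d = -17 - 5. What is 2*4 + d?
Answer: -14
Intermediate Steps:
d = -22
2*4 + d = 2*4 - 22 = 8 - 22 = -14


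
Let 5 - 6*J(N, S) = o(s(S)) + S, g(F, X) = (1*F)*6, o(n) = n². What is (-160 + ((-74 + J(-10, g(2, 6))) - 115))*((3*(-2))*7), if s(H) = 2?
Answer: 14735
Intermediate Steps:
g(F, X) = 6*F (g(F, X) = F*6 = 6*F)
J(N, S) = ⅙ - S/6 (J(N, S) = ⅚ - (2² + S)/6 = ⅚ - (4 + S)/6 = ⅚ + (-⅔ - S/6) = ⅙ - S/6)
(-160 + ((-74 + J(-10, g(2, 6))) - 115))*((3*(-2))*7) = (-160 + ((-74 + (⅙ - 2)) - 115))*((3*(-2))*7) = (-160 + ((-74 + (⅙ - ⅙*12)) - 115))*(-6*7) = (-160 + ((-74 + (⅙ - 2)) - 115))*(-42) = (-160 + ((-74 - 11/6) - 115))*(-42) = (-160 + (-455/6 - 115))*(-42) = (-160 - 1145/6)*(-42) = -2105/6*(-42) = 14735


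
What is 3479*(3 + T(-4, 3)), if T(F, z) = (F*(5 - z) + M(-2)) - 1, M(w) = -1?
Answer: -24353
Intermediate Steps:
T(F, z) = -2 + F*(5 - z) (T(F, z) = (F*(5 - z) - 1) - 1 = (-1 + F*(5 - z)) - 1 = -2 + F*(5 - z))
3479*(3 + T(-4, 3)) = 3479*(3 + (-2 + 5*(-4) - 1*(-4)*3)) = 3479*(3 + (-2 - 20 + 12)) = 3479*(3 - 10) = 3479*(-7) = -24353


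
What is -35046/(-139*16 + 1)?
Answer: 3894/247 ≈ 15.765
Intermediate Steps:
-35046/(-139*16 + 1) = -35046/(-2224 + 1) = -35046/(-2223) = -35046*(-1/2223) = 3894/247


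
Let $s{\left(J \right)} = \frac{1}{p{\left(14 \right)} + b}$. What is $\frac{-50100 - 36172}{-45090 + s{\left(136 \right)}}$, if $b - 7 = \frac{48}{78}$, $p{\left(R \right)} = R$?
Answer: $\frac{24242432}{12670277} \approx 1.9133$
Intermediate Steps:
$b = \frac{99}{13}$ ($b = 7 + \frac{48}{78} = 7 + 48 \cdot \frac{1}{78} = 7 + \frac{8}{13} = \frac{99}{13} \approx 7.6154$)
$s{\left(J \right)} = \frac{13}{281}$ ($s{\left(J \right)} = \frac{1}{14 + \frac{99}{13}} = \frac{1}{\frac{281}{13}} = \frac{13}{281}$)
$\frac{-50100 - 36172}{-45090 + s{\left(136 \right)}} = \frac{-50100 - 36172}{-45090 + \frac{13}{281}} = - \frac{86272}{- \frac{12670277}{281}} = \left(-86272\right) \left(- \frac{281}{12670277}\right) = \frac{24242432}{12670277}$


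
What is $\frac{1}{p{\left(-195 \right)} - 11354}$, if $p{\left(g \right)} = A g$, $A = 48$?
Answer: $- \frac{1}{20714} \approx -4.8277 \cdot 10^{-5}$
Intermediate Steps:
$p{\left(g \right)} = 48 g$
$\frac{1}{p{\left(-195 \right)} - 11354} = \frac{1}{48 \left(-195\right) - 11354} = \frac{1}{-9360 - 11354} = \frac{1}{-20714} = - \frac{1}{20714}$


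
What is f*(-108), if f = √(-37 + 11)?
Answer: -108*I*√26 ≈ -550.69*I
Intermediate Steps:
f = I*√26 (f = √(-26) = I*√26 ≈ 5.099*I)
f*(-108) = (I*√26)*(-108) = -108*I*√26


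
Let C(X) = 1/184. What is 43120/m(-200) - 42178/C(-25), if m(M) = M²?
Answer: -3880375461/500 ≈ -7.7608e+6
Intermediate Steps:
C(X) = 1/184
43120/m(-200) - 42178/C(-25) = 43120/((-200)²) - 42178/1/184 = 43120/40000 - 42178*184 = 43120*(1/40000) - 7760752 = 539/500 - 7760752 = -3880375461/500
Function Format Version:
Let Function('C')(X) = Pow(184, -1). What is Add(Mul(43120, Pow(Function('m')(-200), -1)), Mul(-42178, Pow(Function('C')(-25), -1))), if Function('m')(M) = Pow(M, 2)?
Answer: Rational(-3880375461, 500) ≈ -7.7608e+6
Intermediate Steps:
Function('C')(X) = Rational(1, 184)
Add(Mul(43120, Pow(Function('m')(-200), -1)), Mul(-42178, Pow(Function('C')(-25), -1))) = Add(Mul(43120, Pow(Pow(-200, 2), -1)), Mul(-42178, Pow(Rational(1, 184), -1))) = Add(Mul(43120, Pow(40000, -1)), Mul(-42178, 184)) = Add(Mul(43120, Rational(1, 40000)), -7760752) = Add(Rational(539, 500), -7760752) = Rational(-3880375461, 500)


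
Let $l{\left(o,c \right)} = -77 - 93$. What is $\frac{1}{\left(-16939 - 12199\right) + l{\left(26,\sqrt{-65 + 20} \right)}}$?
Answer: $- \frac{1}{29308} \approx -3.412 \cdot 10^{-5}$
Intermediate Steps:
$l{\left(o,c \right)} = -170$ ($l{\left(o,c \right)} = -77 - 93 = -170$)
$\frac{1}{\left(-16939 - 12199\right) + l{\left(26,\sqrt{-65 + 20} \right)}} = \frac{1}{\left(-16939 - 12199\right) - 170} = \frac{1}{-29138 - 170} = \frac{1}{-29308} = - \frac{1}{29308}$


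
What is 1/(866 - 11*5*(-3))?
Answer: 1/1031 ≈ 0.00096993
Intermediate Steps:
1/(866 - 11*5*(-3)) = 1/(866 - 55*(-3)) = 1/(866 + 165) = 1/1031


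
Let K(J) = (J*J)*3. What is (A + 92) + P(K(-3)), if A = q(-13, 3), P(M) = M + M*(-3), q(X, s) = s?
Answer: 41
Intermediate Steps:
K(J) = 3*J**2 (K(J) = J**2*3 = 3*J**2)
P(M) = -2*M (P(M) = M - 3*M = -2*M)
A = 3
(A + 92) + P(K(-3)) = (3 + 92) - 6*(-3)**2 = 95 - 6*9 = 95 - 2*27 = 95 - 54 = 41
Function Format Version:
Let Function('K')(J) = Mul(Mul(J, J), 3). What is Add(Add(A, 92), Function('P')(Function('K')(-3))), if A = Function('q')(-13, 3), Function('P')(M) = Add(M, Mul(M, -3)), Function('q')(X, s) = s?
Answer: 41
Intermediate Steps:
Function('K')(J) = Mul(3, Pow(J, 2)) (Function('K')(J) = Mul(Pow(J, 2), 3) = Mul(3, Pow(J, 2)))
Function('P')(M) = Mul(-2, M) (Function('P')(M) = Add(M, Mul(-3, M)) = Mul(-2, M))
A = 3
Add(Add(A, 92), Function('P')(Function('K')(-3))) = Add(Add(3, 92), Mul(-2, Mul(3, Pow(-3, 2)))) = Add(95, Mul(-2, Mul(3, 9))) = Add(95, Mul(-2, 27)) = Add(95, -54) = 41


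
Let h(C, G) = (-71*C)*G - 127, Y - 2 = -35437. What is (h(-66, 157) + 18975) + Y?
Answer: 719115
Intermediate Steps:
Y = -35435 (Y = 2 - 35437 = -35435)
h(C, G) = -127 - 71*C*G (h(C, G) = -71*C*G - 127 = -127 - 71*C*G)
(h(-66, 157) + 18975) + Y = ((-127 - 71*(-66)*157) + 18975) - 35435 = ((-127 + 735702) + 18975) - 35435 = (735575 + 18975) - 35435 = 754550 - 35435 = 719115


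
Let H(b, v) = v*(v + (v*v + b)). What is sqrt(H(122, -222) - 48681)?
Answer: I*sqrt(10967529) ≈ 3311.7*I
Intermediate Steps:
H(b, v) = v*(b + v + v**2) (H(b, v) = v*(v + (v**2 + b)) = v*(v + (b + v**2)) = v*(b + v + v**2))
sqrt(H(122, -222) - 48681) = sqrt(-222*(122 - 222 + (-222)**2) - 48681) = sqrt(-222*(122 - 222 + 49284) - 48681) = sqrt(-222*49184 - 48681) = sqrt(-10918848 - 48681) = sqrt(-10967529) = I*sqrt(10967529)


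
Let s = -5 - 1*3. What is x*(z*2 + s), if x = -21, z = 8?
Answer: -168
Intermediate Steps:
s = -8 (s = -5 - 3 = -8)
x*(z*2 + s) = -21*(8*2 - 8) = -21*(16 - 8) = -21*8 = -168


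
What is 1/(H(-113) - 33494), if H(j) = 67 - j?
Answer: -1/33314 ≈ -3.0017e-5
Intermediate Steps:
1/(H(-113) - 33494) = 1/((67 - 1*(-113)) - 33494) = 1/((67 + 113) - 33494) = 1/(180 - 33494) = 1/(-33314) = -1/33314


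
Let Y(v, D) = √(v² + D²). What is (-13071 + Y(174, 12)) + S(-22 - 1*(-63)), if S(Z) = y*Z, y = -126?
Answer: -18237 + 78*√5 ≈ -18063.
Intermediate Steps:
Y(v, D) = √(D² + v²)
S(Z) = -126*Z
(-13071 + Y(174, 12)) + S(-22 - 1*(-63)) = (-13071 + √(12² + 174²)) - 126*(-22 - 1*(-63)) = (-13071 + √(144 + 30276)) - 126*(-22 + 63) = (-13071 + √30420) - 126*41 = (-13071 + 78*√5) - 5166 = -18237 + 78*√5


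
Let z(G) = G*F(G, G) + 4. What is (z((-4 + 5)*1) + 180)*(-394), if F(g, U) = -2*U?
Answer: -71708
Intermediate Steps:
z(G) = 4 - 2*G**2 (z(G) = G*(-2*G) + 4 = -2*G**2 + 4 = 4 - 2*G**2)
(z((-4 + 5)*1) + 180)*(-394) = ((4 - 2*(-4 + 5)**2) + 180)*(-394) = ((4 - 2*1**2) + 180)*(-394) = ((4 - 2*1) + 180)*(-394) = ((4 - 2) + 180)*(-394) = (2 + 180)*(-394) = 182*(-394) = -71708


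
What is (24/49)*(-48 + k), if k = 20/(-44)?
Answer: -12792/539 ≈ -23.733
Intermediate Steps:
k = -5/11 (k = 20*(-1/44) = -5/11 ≈ -0.45455)
(24/49)*(-48 + k) = (24/49)*(-48 - 5/11) = (24*(1/49))*(-533/11) = (24/49)*(-533/11) = -12792/539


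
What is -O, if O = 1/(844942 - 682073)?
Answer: -1/162869 ≈ -6.1399e-6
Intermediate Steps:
O = 1/162869 ≈ 6.1399e-6
-O = -1*1/162869 = -1/162869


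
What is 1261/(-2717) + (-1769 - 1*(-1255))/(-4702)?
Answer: -174334/491359 ≈ -0.35480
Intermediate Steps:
1261/(-2717) + (-1769 - 1*(-1255))/(-4702) = 1261*(-1/2717) + (-1769 + 1255)*(-1/4702) = -97/209 - 514*(-1/4702) = -97/209 + 257/2351 = -174334/491359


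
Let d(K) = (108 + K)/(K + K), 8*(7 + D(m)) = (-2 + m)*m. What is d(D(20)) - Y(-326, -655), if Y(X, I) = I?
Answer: 24963/38 ≈ 656.92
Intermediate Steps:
D(m) = -7 + m*(-2 + m)/8 (D(m) = -7 + ((-2 + m)*m)/8 = -7 + (m*(-2 + m))/8 = -7 + m*(-2 + m)/8)
d(K) = (108 + K)/(2*K) (d(K) = (108 + K)/((2*K)) = (108 + K)*(1/(2*K)) = (108 + K)/(2*K))
d(D(20)) - Y(-326, -655) = (108 + (-7 - 1/4*20 + (1/8)*20**2))/(2*(-7 - 1/4*20 + (1/8)*20**2)) - 1*(-655) = (108 + (-7 - 5 + (1/8)*400))/(2*(-7 - 5 + (1/8)*400)) + 655 = (108 + (-7 - 5 + 50))/(2*(-7 - 5 + 50)) + 655 = (1/2)*(108 + 38)/38 + 655 = (1/2)*(1/38)*146 + 655 = 73/38 + 655 = 24963/38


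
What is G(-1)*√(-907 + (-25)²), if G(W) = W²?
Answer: I*√282 ≈ 16.793*I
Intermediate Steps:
G(-1)*√(-907 + (-25)²) = (-1)²*√(-907 + (-25)²) = 1*√(-907 + 625) = 1*√(-282) = 1*(I*√282) = I*√282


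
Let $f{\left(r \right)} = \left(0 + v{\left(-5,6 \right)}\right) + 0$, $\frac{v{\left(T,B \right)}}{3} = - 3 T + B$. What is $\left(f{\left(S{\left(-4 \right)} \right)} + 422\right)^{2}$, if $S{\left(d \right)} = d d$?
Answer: $235225$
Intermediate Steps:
$v{\left(T,B \right)} = - 9 T + 3 B$ ($v{\left(T,B \right)} = 3 \left(- 3 T + B\right) = 3 \left(B - 3 T\right) = - 9 T + 3 B$)
$S{\left(d \right)} = d^{2}$
$f{\left(r \right)} = 63$ ($f{\left(r \right)} = \left(0 + \left(\left(-9\right) \left(-5\right) + 3 \cdot 6\right)\right) + 0 = \left(0 + \left(45 + 18\right)\right) + 0 = \left(0 + 63\right) + 0 = 63 + 0 = 63$)
$\left(f{\left(S{\left(-4 \right)} \right)} + 422\right)^{2} = \left(63 + 422\right)^{2} = 485^{2} = 235225$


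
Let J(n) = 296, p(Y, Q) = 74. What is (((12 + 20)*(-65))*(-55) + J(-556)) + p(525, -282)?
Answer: 114770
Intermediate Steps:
(((12 + 20)*(-65))*(-55) + J(-556)) + p(525, -282) = (((12 + 20)*(-65))*(-55) + 296) + 74 = ((32*(-65))*(-55) + 296) + 74 = (-2080*(-55) + 296) + 74 = (114400 + 296) + 74 = 114696 + 74 = 114770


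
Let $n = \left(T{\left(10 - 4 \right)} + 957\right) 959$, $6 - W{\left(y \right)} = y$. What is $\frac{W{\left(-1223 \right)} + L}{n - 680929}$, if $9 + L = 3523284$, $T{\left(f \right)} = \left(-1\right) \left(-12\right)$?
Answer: $\frac{1762252}{124171} \approx 14.192$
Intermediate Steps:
$W{\left(y \right)} = 6 - y$
$T{\left(f \right)} = 12$
$n = 929271$ ($n = \left(12 + 957\right) 959 = 969 \cdot 959 = 929271$)
$L = 3523275$ ($L = -9 + 3523284 = 3523275$)
$\frac{W{\left(-1223 \right)} + L}{n - 680929} = \frac{\left(6 - -1223\right) + 3523275}{929271 - 680929} = \frac{\left(6 + 1223\right) + 3523275}{248342} = \left(1229 + 3523275\right) \frac{1}{248342} = 3524504 \cdot \frac{1}{248342} = \frac{1762252}{124171}$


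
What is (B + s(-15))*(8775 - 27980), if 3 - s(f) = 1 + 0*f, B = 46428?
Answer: -891688150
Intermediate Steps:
s(f) = 2 (s(f) = 3 - (1 + 0*f) = 3 - (1 + 0) = 3 - 1*1 = 3 - 1 = 2)
(B + s(-15))*(8775 - 27980) = (46428 + 2)*(8775 - 27980) = 46430*(-19205) = -891688150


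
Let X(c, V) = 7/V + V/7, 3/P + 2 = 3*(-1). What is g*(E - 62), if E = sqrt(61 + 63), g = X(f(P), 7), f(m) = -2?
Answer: -124 + 4*sqrt(31) ≈ -101.73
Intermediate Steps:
P = -3/5 (P = 3/(-2 + 3*(-1)) = 3/(-2 - 3) = 3/(-5) = 3*(-1/5) = -3/5 ≈ -0.60000)
X(c, V) = 7/V + V/7 (X(c, V) = 7/V + V*(1/7) = 7/V + V/7)
g = 2 (g = 7/7 + (1/7)*7 = 7*(1/7) + 1 = 1 + 1 = 2)
E = 2*sqrt(31) (E = sqrt(124) = 2*sqrt(31) ≈ 11.136)
g*(E - 62) = 2*(2*sqrt(31) - 62) = 2*(-62 + 2*sqrt(31)) = -124 + 4*sqrt(31)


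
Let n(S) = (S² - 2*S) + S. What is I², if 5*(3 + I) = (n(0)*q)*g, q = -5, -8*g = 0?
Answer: 9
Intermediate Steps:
g = 0 (g = -⅛*0 = 0)
n(S) = S² - S
I = -3 (I = -3 + (((0*(-1 + 0))*(-5))*0)/5 = -3 + (((0*(-1))*(-5))*0)/5 = -3 + ((0*(-5))*0)/5 = -3 + (0*0)/5 = -3 + (⅕)*0 = -3 + 0 = -3)
I² = (-3)² = 9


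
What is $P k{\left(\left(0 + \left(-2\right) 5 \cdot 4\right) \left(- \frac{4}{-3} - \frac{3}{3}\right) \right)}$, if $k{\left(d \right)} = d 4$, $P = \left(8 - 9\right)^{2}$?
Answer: $- \frac{160}{3} \approx -53.333$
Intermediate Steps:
$P = 1$ ($P = \left(-1\right)^{2} = 1$)
$k{\left(d \right)} = 4 d$
$P k{\left(\left(0 + \left(-2\right) 5 \cdot 4\right) \left(- \frac{4}{-3} - \frac{3}{3}\right) \right)} = 1 \cdot 4 \left(0 + \left(-2\right) 5 \cdot 4\right) \left(- \frac{4}{-3} - \frac{3}{3}\right) = 1 \cdot 4 \left(0 - 40\right) \left(\left(-4\right) \left(- \frac{1}{3}\right) - 1\right) = 1 \cdot 4 \left(0 - 40\right) \left(\frac{4}{3} - 1\right) = 1 \cdot 4 \left(\left(-40\right) \frac{1}{3}\right) = 1 \cdot 4 \left(- \frac{40}{3}\right) = 1 \left(- \frac{160}{3}\right) = - \frac{160}{3}$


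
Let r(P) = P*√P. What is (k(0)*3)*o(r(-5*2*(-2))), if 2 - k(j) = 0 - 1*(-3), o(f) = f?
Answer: -120*√5 ≈ -268.33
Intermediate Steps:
r(P) = P^(3/2)
k(j) = -1 (k(j) = 2 - (0 - 1*(-3)) = 2 - (0 + 3) = 2 - 1*3 = 2 - 3 = -1)
(k(0)*3)*o(r(-5*2*(-2))) = (-1*3)*(-5*2*(-2))^(3/2) = -3*40*√5 = -120*√5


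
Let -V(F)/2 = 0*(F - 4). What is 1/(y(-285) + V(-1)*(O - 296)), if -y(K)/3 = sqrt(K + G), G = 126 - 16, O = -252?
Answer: I*sqrt(7)/105 ≈ 0.025198*I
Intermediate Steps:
G = 110
V(F) = 0 (V(F) = -0*(F - 4) = -0*(-4 + F) = -2*0 = 0)
y(K) = -3*sqrt(110 + K) (y(K) = -3*sqrt(K + 110) = -3*sqrt(110 + K))
1/(y(-285) + V(-1)*(O - 296)) = 1/(-3*sqrt(110 - 285) + 0*(-252 - 296)) = 1/(-15*I*sqrt(7) + 0*(-548)) = 1/(-15*I*sqrt(7) + 0) = 1/(-15*I*sqrt(7)) = I*sqrt(7)/105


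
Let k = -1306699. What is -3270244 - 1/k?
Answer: -4273224564555/1306699 ≈ -3.2702e+6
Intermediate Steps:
-3270244 - 1/k = -3270244 - 1/(-1306699) = -3270244 - 1*(-1/1306699) = -3270244 + 1/1306699 = -4273224564555/1306699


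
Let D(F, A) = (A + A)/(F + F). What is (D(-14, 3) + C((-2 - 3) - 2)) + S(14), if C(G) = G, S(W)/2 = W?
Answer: 291/14 ≈ 20.786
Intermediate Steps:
S(W) = 2*W
D(F, A) = A/F (D(F, A) = (2*A)/((2*F)) = (2*A)*(1/(2*F)) = A/F)
(D(-14, 3) + C((-2 - 3) - 2)) + S(14) = (3/(-14) + ((-2 - 3) - 2)) + 2*14 = (3*(-1/14) + (-5 - 2)) + 28 = (-3/14 - 7) + 28 = -101/14 + 28 = 291/14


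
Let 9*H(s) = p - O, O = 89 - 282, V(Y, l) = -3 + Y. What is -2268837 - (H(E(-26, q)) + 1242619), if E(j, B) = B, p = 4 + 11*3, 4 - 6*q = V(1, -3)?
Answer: -31603334/9 ≈ -3.5115e+6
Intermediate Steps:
q = 1 (q = ⅔ - (-3 + 1)/6 = ⅔ - ⅙*(-2) = ⅔ + ⅓ = 1)
p = 37 (p = 4 + 33 = 37)
O = -193
H(s) = 230/9 (H(s) = (37 - 1*(-193))/9 = (37 + 193)/9 = (⅑)*230 = 230/9)
-2268837 - (H(E(-26, q)) + 1242619) = -2268837 - (230/9 + 1242619) = -2268837 - 1*11183801/9 = -2268837 - 11183801/9 = -31603334/9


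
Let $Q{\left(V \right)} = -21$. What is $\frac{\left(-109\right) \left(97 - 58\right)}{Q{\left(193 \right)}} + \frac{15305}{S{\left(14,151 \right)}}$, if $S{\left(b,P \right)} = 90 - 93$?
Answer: $- \frac{102884}{21} \approx -4899.2$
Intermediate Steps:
$S{\left(b,P \right)} = -3$ ($S{\left(b,P \right)} = 90 - 93 = -3$)
$\frac{\left(-109\right) \left(97 - 58\right)}{Q{\left(193 \right)}} + \frac{15305}{S{\left(14,151 \right)}} = \frac{\left(-109\right) \left(97 - 58\right)}{-21} + \frac{15305}{-3} = \left(-109\right) 39 \left(- \frac{1}{21}\right) + 15305 \left(- \frac{1}{3}\right) = \left(-4251\right) \left(- \frac{1}{21}\right) - \frac{15305}{3} = \frac{1417}{7} - \frac{15305}{3} = - \frac{102884}{21}$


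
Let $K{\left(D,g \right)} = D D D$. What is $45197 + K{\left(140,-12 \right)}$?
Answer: $2789197$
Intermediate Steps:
$K{\left(D,g \right)} = D^{3}$ ($K{\left(D,g \right)} = D^{2} D = D^{3}$)
$45197 + K{\left(140,-12 \right)} = 45197 + 140^{3} = 45197 + 2744000 = 2789197$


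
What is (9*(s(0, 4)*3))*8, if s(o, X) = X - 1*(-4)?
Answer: 1728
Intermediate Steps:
s(o, X) = 4 + X (s(o, X) = X + 4 = 4 + X)
(9*(s(0, 4)*3))*8 = (9*((4 + 4)*3))*8 = (9*(8*3))*8 = (9*24)*8 = 216*8 = 1728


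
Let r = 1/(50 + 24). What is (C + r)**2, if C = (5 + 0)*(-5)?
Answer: 3418801/5476 ≈ 624.32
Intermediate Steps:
C = -25 (C = 5*(-5) = -25)
r = 1/74 ≈ 0.013514
(C + r)**2 = (-25 + 1/74)**2 = (-1849/74)**2 = 3418801/5476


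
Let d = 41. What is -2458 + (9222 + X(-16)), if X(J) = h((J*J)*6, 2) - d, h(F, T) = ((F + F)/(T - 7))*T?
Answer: 27471/5 ≈ 5494.2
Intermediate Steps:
h(F, T) = 2*F*T/(-7 + T) (h(F, T) = ((2*F)/(-7 + T))*T = (2*F/(-7 + T))*T = 2*F*T/(-7 + T))
X(J) = -41 - 24*J²/5 (X(J) = 2*((J*J)*6)*2/(-7 + 2) - 1*41 = 2*(J²*6)*2/(-5) - 41 = 2*(6*J²)*2*(-⅕) - 41 = -24*J²/5 - 41 = -41 - 24*J²/5)
-2458 + (9222 + X(-16)) = -2458 + (9222 + (-41 - 24/5*(-16)²)) = -2458 + (9222 + (-41 - 24/5*256)) = -2458 + (9222 + (-41 - 6144/5)) = -2458 + (9222 - 6349/5) = -2458 + 39761/5 = 27471/5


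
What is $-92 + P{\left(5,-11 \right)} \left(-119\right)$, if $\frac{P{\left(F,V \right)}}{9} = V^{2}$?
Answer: $-129683$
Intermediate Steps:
$P{\left(F,V \right)} = 9 V^{2}$
$-92 + P{\left(5,-11 \right)} \left(-119\right) = -92 + 9 \left(-11\right)^{2} \left(-119\right) = -92 + 9 \cdot 121 \left(-119\right) = -92 + 1089 \left(-119\right) = -92 - 129591 = -129683$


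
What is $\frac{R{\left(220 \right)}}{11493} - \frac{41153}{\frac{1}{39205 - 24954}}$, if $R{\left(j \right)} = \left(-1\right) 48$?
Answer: $- \frac{2246771944909}{3831} \approx -5.8647 \cdot 10^{8}$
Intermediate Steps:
$R{\left(j \right)} = -48$
$\frac{R{\left(220 \right)}}{11493} - \frac{41153}{\frac{1}{39205 - 24954}} = - \frac{48}{11493} - \frac{41153}{\frac{1}{39205 - 24954}} = \left(-48\right) \frac{1}{11493} - \frac{41153}{\frac{1}{14251}} = - \frac{16}{3831} - 41153 \frac{1}{\frac{1}{14251}} = - \frac{16}{3831} - 586471403 = - \frac{2246771944909}{3831}$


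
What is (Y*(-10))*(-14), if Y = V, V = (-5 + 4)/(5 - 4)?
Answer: -140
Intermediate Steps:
V = -1 (V = -1/1 = -1*1 = -1)
Y = -1
(Y*(-10))*(-14) = -1*(-10)*(-14) = 10*(-14) = -140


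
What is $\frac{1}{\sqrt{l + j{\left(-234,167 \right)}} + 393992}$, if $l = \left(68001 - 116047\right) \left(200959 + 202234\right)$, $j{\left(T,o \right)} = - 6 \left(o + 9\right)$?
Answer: $\frac{196996}{87300753999} - \frac{i \sqrt{19371811934}}{174601507998} \approx 2.2565 \cdot 10^{-6} - 7.9714 \cdot 10^{-7} i$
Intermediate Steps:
$j{\left(T,o \right)} = -54 - 6 o$ ($j{\left(T,o \right)} = - 6 \left(9 + o\right) = -54 - 6 o$)
$l = -19371810878$ ($l = \left(-48046\right) 403193 = -19371810878$)
$\frac{1}{\sqrt{l + j{\left(-234,167 \right)}} + 393992} = \frac{1}{\sqrt{-19371810878 - 1056} + 393992} = \frac{1}{\sqrt{-19371811934} + 393992} = \frac{1}{i \sqrt{19371811934} + 393992} = \frac{1}{393992 + i \sqrt{19371811934}}$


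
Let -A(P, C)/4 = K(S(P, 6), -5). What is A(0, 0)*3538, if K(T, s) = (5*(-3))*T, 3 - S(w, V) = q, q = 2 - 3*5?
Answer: 3396480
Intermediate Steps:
q = -13 (q = 2 - 15 = -13)
S(w, V) = 16 (S(w, V) = 3 - 1*(-13) = 3 + 13 = 16)
K(T, s) = -15*T
A(P, C) = 960 (A(P, C) = -(-60)*16 = -4*(-240) = 960)
A(0, 0)*3538 = 960*3538 = 3396480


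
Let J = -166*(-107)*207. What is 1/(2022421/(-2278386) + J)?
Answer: 2278386/8377017248903 ≈ 2.7198e-7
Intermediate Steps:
J = 3676734 (J = 17762*207 = 3676734)
1/(2022421/(-2278386) + J) = 1/(2022421/(-2278386) + 3676734) = 1/(2022421*(-1/2278386) + 3676734) = 1/(-2022421/2278386 + 3676734) = 1/(8377017248903/2278386) = 2278386/8377017248903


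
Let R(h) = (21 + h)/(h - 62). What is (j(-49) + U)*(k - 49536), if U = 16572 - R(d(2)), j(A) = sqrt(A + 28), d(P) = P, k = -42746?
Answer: -45879980363/30 - 92282*I*sqrt(21) ≈ -1.5293e+9 - 4.2289e+5*I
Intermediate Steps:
j(A) = sqrt(28 + A)
R(h) = (21 + h)/(-62 + h)
U = 994343/60 (U = 16572 - (21 + 2)/(-62 + 2) = 16572 - 23/(-60) = 16572 - (-1)*23/60 = 16572 - 1*(-23/60) = 16572 + 23/60 = 994343/60 ≈ 16572.)
(j(-49) + U)*(k - 49536) = (sqrt(28 - 49) + 994343/60)*(-42746 - 49536) = (sqrt(-21) + 994343/60)*(-92282) = (I*sqrt(21) + 994343/60)*(-92282) = (994343/60 + I*sqrt(21))*(-92282) = -45879980363/30 - 92282*I*sqrt(21)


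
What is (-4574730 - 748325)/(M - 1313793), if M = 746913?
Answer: 1064611/113376 ≈ 9.3901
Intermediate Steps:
(-4574730 - 748325)/(M - 1313793) = (-4574730 - 748325)/(746913 - 1313793) = -5323055/(-566880) = -5323055*(-1/566880) = 1064611/113376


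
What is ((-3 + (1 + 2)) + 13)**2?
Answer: 169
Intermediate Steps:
((-3 + (1 + 2)) + 13)**2 = ((-3 + 3) + 13)**2 = (0 + 13)**2 = 13**2 = 169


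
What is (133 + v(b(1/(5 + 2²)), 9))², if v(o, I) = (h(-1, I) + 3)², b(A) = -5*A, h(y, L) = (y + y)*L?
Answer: 128164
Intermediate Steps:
h(y, L) = 2*L*y (h(y, L) = (2*y)*L = 2*L*y)
v(o, I) = (3 - 2*I)² (v(o, I) = (2*I*(-1) + 3)² = (-2*I + 3)² = (3 - 2*I)²)
(133 + v(b(1/(5 + 2²)), 9))² = (133 + (3 - 2*9)²)² = (133 + (3 - 18)²)² = (133 + (-15)²)² = (133 + 225)² = 358² = 128164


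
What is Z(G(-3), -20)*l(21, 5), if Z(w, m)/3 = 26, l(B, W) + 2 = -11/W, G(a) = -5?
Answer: -1638/5 ≈ -327.60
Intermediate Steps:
l(B, W) = -2 - 11/W
Z(w, m) = 78 (Z(w, m) = 3*26 = 78)
Z(G(-3), -20)*l(21, 5) = 78*(-2 - 11/5) = 78*(-21/5) = -1638/5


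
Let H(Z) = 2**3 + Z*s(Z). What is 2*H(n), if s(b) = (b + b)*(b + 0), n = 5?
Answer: 516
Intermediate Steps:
s(b) = 2*b**2 (s(b) = (2*b)*b = 2*b**2)
H(Z) = 8 + 2*Z**3 (H(Z) = 2**3 + Z*(2*Z**2) = 8 + 2*Z**3)
2*H(n) = 2*(8 + 2*5**3) = 2*(8 + 2*125) = 2*(8 + 250) = 2*258 = 516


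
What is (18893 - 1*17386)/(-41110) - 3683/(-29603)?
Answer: 106796409/1216979330 ≈ 0.087755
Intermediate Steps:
(18893 - 1*17386)/(-41110) - 3683/(-29603) = (18893 - 17386)*(-1/41110) - 3683*(-1/29603) = 1507*(-1/41110) + 3683/29603 = -1507/41110 + 3683/29603 = 106796409/1216979330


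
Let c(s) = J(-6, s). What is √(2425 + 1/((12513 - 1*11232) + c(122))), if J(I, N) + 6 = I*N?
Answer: 2*√178752342/543 ≈ 49.244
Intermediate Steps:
J(I, N) = -6 + I*N
c(s) = -6 - 6*s
√(2425 + 1/((12513 - 1*11232) + c(122))) = √(2425 + 1/((12513 - 1*11232) + (-6 - 6*122))) = √(2425 + 1/((12513 - 11232) + (-6 - 732))) = √(2425 + 1/(1281 - 738)) = √(2425 + 1/543) = √(1316776/543) = 2*√178752342/543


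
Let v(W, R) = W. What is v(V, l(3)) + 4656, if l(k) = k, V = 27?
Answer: 4683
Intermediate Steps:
v(V, l(3)) + 4656 = 27 + 4656 = 4683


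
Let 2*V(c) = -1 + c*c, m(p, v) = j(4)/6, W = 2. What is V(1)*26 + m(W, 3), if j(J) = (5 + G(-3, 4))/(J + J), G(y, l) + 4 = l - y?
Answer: ⅙ ≈ 0.16667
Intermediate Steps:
G(y, l) = -4 + l - y (G(y, l) = -4 + (l - y) = -4 + l - y)
j(J) = 4/J (j(J) = (5 + (-4 + 4 - 1*(-3)))/(J + J) = (5 + (-4 + 4 + 3))/((2*J)) = (5 + 3)*(1/(2*J)) = 8*(1/(2*J)) = 4/J)
m(p, v) = ⅙ (m(p, v) = (4/4)/6 = (4*(¼))*(⅙) = 1*(⅙) = ⅙)
V(c) = -½ + c²/2 (V(c) = (-1 + c*c)/2 = (-1 + c²)/2 = -½ + c²/2)
V(1)*26 + m(W, 3) = (-½ + (½)*1²)*26 + ⅙ = (-½ + (½)*1)*26 + ⅙ = (-½ + ½)*26 + ⅙ = 0*26 + ⅙ = 0 + ⅙ = ⅙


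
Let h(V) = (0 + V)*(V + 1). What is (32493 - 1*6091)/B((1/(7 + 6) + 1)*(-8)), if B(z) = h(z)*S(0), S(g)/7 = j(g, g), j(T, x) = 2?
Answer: 2230969/77616 ≈ 28.744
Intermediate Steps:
h(V) = V*(1 + V)
S(g) = 14 (S(g) = 7*2 = 14)
B(z) = 14*z*(1 + z) (B(z) = (z*(1 + z))*14 = 14*z*(1 + z))
(32493 - 1*6091)/B((1/(7 + 6) + 1)*(-8)) = (32493 - 1*6091)/((14*((1/(7 + 6) + 1)*(-8))*(1 + (1/(7 + 6) + 1)*(-8)))) = (32493 - 6091)/((14*((1/13 + 1)*(-8))*(1 + (1/13 + 1)*(-8)))) = 26402/((14*((1/13 + 1)*(-8))*(1 + (1/13 + 1)*(-8)))) = 26402/((14*((14/13)*(-8))*(1 + (14/13)*(-8)))) = 26402/((14*(-112/13)*(1 - 112/13))) = 26402/((14*(-112/13)*(-99/13))) = 26402/(155232/169) = 26402*(169/155232) = 2230969/77616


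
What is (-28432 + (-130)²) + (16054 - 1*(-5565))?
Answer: 10087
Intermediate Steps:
(-28432 + (-130)²) + (16054 - 1*(-5565)) = (-28432 + 16900) + (16054 + 5565) = -11532 + 21619 = 10087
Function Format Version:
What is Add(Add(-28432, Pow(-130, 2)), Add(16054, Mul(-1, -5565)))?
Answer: 10087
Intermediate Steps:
Add(Add(-28432, Pow(-130, 2)), Add(16054, Mul(-1, -5565))) = Add(Add(-28432, 16900), Add(16054, 5565)) = Add(-11532, 21619) = 10087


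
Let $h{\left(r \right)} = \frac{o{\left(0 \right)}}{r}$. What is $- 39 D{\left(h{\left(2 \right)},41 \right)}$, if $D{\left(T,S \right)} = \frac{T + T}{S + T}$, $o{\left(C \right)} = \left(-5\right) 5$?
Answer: $\frac{650}{19} \approx 34.211$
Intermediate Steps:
$o{\left(C \right)} = -25$
$h{\left(r \right)} = - \frac{25}{r}$
$D{\left(T,S \right)} = \frac{2 T}{S + T}$
$- 39 D{\left(h{\left(2 \right)},41 \right)} = - 39 \frac{2 \left(- \frac{25}{2}\right)}{41 - \frac{25}{2}} = - 39 \frac{2 \left(\left(-25\right) \frac{1}{2}\right)}{41 - \frac{25}{2}} = - 39 \cdot 2 \left(- \frac{25}{2}\right) \frac{1}{41 - \frac{25}{2}} = - 39 \cdot 2 \left(- \frac{25}{2}\right) \frac{1}{\frac{57}{2}} = - 39 \cdot 2 \left(- \frac{25}{2}\right) \frac{2}{57} = \left(-39\right) \left(- \frac{50}{57}\right) = \frac{650}{19}$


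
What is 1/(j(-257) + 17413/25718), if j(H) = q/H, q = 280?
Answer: -600866/247809 ≈ -2.4247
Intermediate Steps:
j(H) = 280/H
1/(j(-257) + 17413/25718) = 1/(280/(-257) + 17413/25718) = 1/(280*(-1/257) + 17413*(1/25718)) = 1/(-280/257 + 1583/2338) = 1/(-247809/600866) = -600866/247809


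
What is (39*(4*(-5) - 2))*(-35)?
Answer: 30030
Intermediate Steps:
(39*(4*(-5) - 2))*(-35) = (39*(-20 - 2))*(-35) = (39*(-22))*(-35) = -858*(-35) = 30030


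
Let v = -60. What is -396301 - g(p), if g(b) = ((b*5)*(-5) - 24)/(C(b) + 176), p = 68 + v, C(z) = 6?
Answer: -5151897/13 ≈ -3.9630e+5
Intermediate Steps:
p = 8 (p = 68 - 60 = 8)
g(b) = -12/91 - 25*b/182 (g(b) = ((b*5)*(-5) - 24)/(6 + 176) = ((5*b)*(-5) - 24)/182 = (-25*b - 24)*(1/182) = (-24 - 25*b)*(1/182) = -12/91 - 25*b/182)
-396301 - g(p) = -396301 - (-12/91 - 25/182*8) = -396301 - (-12/91 - 100/91) = -396301 - 1*(-16/13) = -396301 + 16/13 = -5151897/13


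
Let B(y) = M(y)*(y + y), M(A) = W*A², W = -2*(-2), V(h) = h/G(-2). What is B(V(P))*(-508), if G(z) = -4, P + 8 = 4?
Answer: -4064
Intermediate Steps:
P = -4 (P = -8 + 4 = -4)
V(h) = -h/4 (V(h) = h/(-4) = h*(-¼) = -h/4)
W = 4
M(A) = 4*A²
B(y) = 8*y³ (B(y) = (4*y²)*(y + y) = (4*y²)*(2*y) = 8*y³)
B(V(P))*(-508) = (8*(-¼*(-4))³)*(-508) = (8*1³)*(-508) = (8*1)*(-508) = 8*(-508) = -4064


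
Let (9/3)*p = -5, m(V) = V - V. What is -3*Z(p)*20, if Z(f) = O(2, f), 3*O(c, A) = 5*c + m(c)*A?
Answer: -200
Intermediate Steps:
m(V) = 0
p = -5/3 (p = (⅓)*(-5) = -5/3 ≈ -1.6667)
O(c, A) = 5*c/3 (O(c, A) = (5*c + 0*A)/3 = (5*c + 0)/3 = (5*c)/3 = 5*c/3)
Z(f) = 10/3 (Z(f) = (5/3)*2 = 10/3)
-3*Z(p)*20 = -3*10/3*20 = -10*20 = -200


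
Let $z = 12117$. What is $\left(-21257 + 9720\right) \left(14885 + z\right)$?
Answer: $-311522074$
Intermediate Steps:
$\left(-21257 + 9720\right) \left(14885 + z\right) = \left(-21257 + 9720\right) \left(14885 + 12117\right) = \left(-11537\right) 27002 = -311522074$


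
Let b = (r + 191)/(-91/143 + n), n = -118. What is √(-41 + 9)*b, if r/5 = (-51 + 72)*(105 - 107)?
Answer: 836*I*√2/1305 ≈ 0.90596*I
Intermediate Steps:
r = -210 (r = 5*((-51 + 72)*(105 - 107)) = 5*(21*(-2)) = 5*(-42) = -210)
b = 209/1305 (b = (-210 + 191)/(-91/143 - 118) = -19/(-91*1/143 - 118) = -19/(-7/11 - 118) = -19/(-1305/11) = -19*(-11/1305) = 209/1305 ≈ 0.16015)
√(-41 + 9)*b = √(-41 + 9)*(209/1305) = √(-32)*(209/1305) = (4*I*√2)*(209/1305) = 836*I*√2/1305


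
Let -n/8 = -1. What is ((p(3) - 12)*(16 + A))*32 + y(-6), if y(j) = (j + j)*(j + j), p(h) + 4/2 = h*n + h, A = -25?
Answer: -3600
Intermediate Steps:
n = 8 (n = -8*(-1) = 8)
p(h) = -2 + 9*h (p(h) = -2 + (h*8 + h) = -2 + (8*h + h) = -2 + 9*h)
y(j) = 4*j² (y(j) = (2*j)*(2*j) = 4*j²)
((p(3) - 12)*(16 + A))*32 + y(-6) = (((-2 + 9*3) - 12)*(16 - 25))*32 + 4*(-6)² = (((-2 + 27) - 12)*(-9))*32 + 4*36 = ((25 - 12)*(-9))*32 + 144 = (13*(-9))*32 + 144 = -117*32 + 144 = -3744 + 144 = -3600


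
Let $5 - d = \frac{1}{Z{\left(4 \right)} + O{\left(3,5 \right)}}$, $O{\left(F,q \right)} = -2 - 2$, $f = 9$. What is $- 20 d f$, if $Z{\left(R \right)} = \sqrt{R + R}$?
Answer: $-990 - 45 \sqrt{2} \approx -1053.6$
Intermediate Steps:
$Z{\left(R \right)} = \sqrt{2} \sqrt{R}$ ($Z{\left(R \right)} = \sqrt{2 R} = \sqrt{2} \sqrt{R}$)
$O{\left(F,q \right)} = -4$ ($O{\left(F,q \right)} = -2 - 2 = -4$)
$d = 5 - \frac{1}{-4 + 2 \sqrt{2}}$ ($d = 5 - \frac{1}{\sqrt{2} \sqrt{4} - 4} = 5 - \frac{1}{\sqrt{2} \cdot 2 - 4} = 5 - \frac{1}{2 \sqrt{2} - 4} = 5 - \frac{1}{-4 + 2 \sqrt{2}} \approx 5.8536$)
$- 20 d f = - 20 \left(\frac{11}{2} + \frac{\sqrt{2}}{4}\right) 9 = \left(-110 - 5 \sqrt{2}\right) 9 = -990 - 45 \sqrt{2}$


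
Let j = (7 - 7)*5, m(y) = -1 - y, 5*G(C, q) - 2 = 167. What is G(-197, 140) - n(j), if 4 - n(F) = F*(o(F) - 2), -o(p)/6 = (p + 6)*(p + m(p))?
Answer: 149/5 ≈ 29.800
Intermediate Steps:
G(C, q) = 169/5 (G(C, q) = ⅖ + (⅕)*167 = ⅖ + 167/5 = 169/5)
o(p) = 36 + 6*p (o(p) = -6*(p + 6)*(p + (-1 - p)) = -6*(6 + p)*(-1) = -6*(-6 - p) = 36 + 6*p)
j = 0 (j = 0*5 = 0)
n(F) = 4 - F*(34 + 6*F) (n(F) = 4 - F*((36 + 6*F) - 2) = 4 - F*(34 + 6*F))
G(-197, 140) - n(j) = 169/5 - (4 - 34*0 - 6*0²) = 169/5 - (4 + 0 - 6*0) = 169/5 - (4 + 0 + 0) = 169/5 - 1*4 = 169/5 - 4 = 149/5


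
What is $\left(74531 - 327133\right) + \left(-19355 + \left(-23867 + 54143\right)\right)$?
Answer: $-241681$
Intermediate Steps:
$\left(74531 - 327133\right) + \left(-19355 + \left(-23867 + 54143\right)\right) = -252602 + \left(-19355 + 30276\right) = -252602 + 10921 = -241681$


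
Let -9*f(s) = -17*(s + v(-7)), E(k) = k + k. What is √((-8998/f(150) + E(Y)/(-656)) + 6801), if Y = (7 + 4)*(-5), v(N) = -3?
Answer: √2578047160558/19516 ≈ 82.272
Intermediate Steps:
Y = -55 (Y = 11*(-5) = -55)
E(k) = 2*k
f(s) = -17/3 + 17*s/9 (f(s) = -(-17)*(s - 3)/9 = -(-17)*(-3 + s)/9 = -(51 - 17*s)/9 = -17/3 + 17*s/9)
√((-8998/f(150) + E(Y)/(-656)) + 6801) = √((-8998/(-17/3 + (17/9)*150) + (2*(-55))/(-656)) + 6801) = √((-8998/(-17/3 + 850/3) - 110*(-1/656)) + 6801) = √((-8998/833/3 + 55/328) + 6801) = √((-8998*3/833 + 55/328) + 6801) = √((-26994/833 + 55/328) + 6801) = √(-8808217/273224 + 6801) = √(1849388207/273224) = √2578047160558/19516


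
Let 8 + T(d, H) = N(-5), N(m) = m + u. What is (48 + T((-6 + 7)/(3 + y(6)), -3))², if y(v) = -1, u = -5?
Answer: 900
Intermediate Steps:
N(m) = -5 + m (N(m) = m - 5 = -5 + m)
T(d, H) = -18 (T(d, H) = -8 + (-5 - 5) = -8 - 10 = -18)
(48 + T((-6 + 7)/(3 + y(6)), -3))² = (48 - 18)² = 30² = 900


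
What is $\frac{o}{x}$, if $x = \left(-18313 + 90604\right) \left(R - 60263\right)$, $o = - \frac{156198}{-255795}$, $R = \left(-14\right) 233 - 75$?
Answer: $- \frac{26033}{196011769257000} \approx -1.3281 \cdot 10^{-10}$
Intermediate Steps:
$R = -3337$ ($R = -3262 - 75 = -3337$)
$o = \frac{52066}{85265}$ ($o = \left(-156198\right) \left(- \frac{1}{255795}\right) = \frac{52066}{85265} \approx 0.61064$)
$x = -4597707600$ ($x = \left(-18313 + 90604\right) \left(-3337 - 60263\right) = 72291 \left(-63600\right) = -4597707600$)
$\frac{o}{x} = \frac{52066}{85265 \left(-4597707600\right)} = \frac{52066}{85265} \left(- \frac{1}{4597707600}\right) = - \frac{26033}{196011769257000}$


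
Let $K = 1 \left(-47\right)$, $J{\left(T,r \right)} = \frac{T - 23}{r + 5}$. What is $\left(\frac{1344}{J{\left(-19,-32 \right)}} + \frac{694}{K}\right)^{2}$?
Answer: $\frac{1593127396}{2209} \approx 7.212 \cdot 10^{5}$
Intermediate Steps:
$J{\left(T,r \right)} = \frac{-23 + T}{5 + r}$
$K = -47$
$\left(\frac{1344}{J{\left(-19,-32 \right)}} + \frac{694}{K}\right)^{2} = \left(\frac{1344}{\frac{1}{5 - 32} \left(-23 - 19\right)} + \frac{694}{-47}\right)^{2} = \left(\frac{1344}{\frac{1}{-27} \left(-42\right)} + 694 \left(- \frac{1}{47}\right)\right)^{2} = \left(\frac{1344}{\left(- \frac{1}{27}\right) \left(-42\right)} - \frac{694}{47}\right)^{2} = \left(\frac{1344}{\frac{14}{9}} - \frac{694}{47}\right)^{2} = \left(1344 \cdot \frac{9}{14} - \frac{694}{47}\right)^{2} = \left(864 - \frac{694}{47}\right)^{2} = \left(\frac{39914}{47}\right)^{2} = \frac{1593127396}{2209}$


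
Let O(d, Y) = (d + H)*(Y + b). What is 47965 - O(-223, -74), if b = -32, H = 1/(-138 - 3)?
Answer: 3430001/141 ≈ 24326.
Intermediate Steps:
H = -1/141 (H = 1/(-141) = -1/141 ≈ -0.0070922)
O(d, Y) = (-32 + Y)*(-1/141 + d) (O(d, Y) = (d - 1/141)*(Y - 32) = (-1/141 + d)*(-32 + Y) = (-32 + Y)*(-1/141 + d))
47965 - O(-223, -74) = 47965 - (32/141 - 32*(-223) - 1/141*(-74) - 74*(-223)) = 47965 - (32/141 + 7136 + 74/141 + 16502) = 47965 - 1*3333064/141 = 47965 - 3333064/141 = 3430001/141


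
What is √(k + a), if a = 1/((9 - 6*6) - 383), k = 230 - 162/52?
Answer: √1611368265/2665 ≈ 15.063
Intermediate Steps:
k = 5899/26 (k = 230 - 162*1/52 = 230 - 81/26 = 5899/26 ≈ 226.88)
a = -1/410 (a = 1/((9 - 36) - 383) = 1/(-27 - 383) = 1/(-410) = -1/410 ≈ -0.0024390)
√(k + a) = √(5899/26 - 1/410) = √(604641/2665) = √1611368265/2665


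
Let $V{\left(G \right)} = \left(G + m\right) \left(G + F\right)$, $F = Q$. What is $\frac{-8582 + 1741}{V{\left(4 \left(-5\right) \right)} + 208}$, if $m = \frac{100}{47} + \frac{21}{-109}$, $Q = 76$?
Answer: $\frac{35046443}{4117048} \approx 8.5125$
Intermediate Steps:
$m = \frac{9913}{5123}$ ($m = 100 \cdot \frac{1}{47} + 21 \left(- \frac{1}{109}\right) = \frac{100}{47} - \frac{21}{109} = \frac{9913}{5123} \approx 1.935$)
$F = 76$
$V{\left(G \right)} = \left(76 + G\right) \left(\frac{9913}{5123} + G\right)$ ($V{\left(G \right)} = \left(G + \frac{9913}{5123}\right) \left(G + 76\right) = \left(\frac{9913}{5123} + G\right) \left(76 + G\right) = \left(76 + G\right) \left(\frac{9913}{5123} + G\right)$)
$\frac{-8582 + 1741}{V{\left(4 \left(-5\right) \right)} + 208} = \frac{-8582 + 1741}{\left(\frac{753388}{5123} + \left(4 \left(-5\right)\right)^{2} + \frac{399261 \cdot 4 \left(-5\right)}{5123}\right) + 208} = - \frac{6841}{\left(\frac{753388}{5123} + \left(-20\right)^{2} + \frac{399261}{5123} \left(-20\right)\right) + 208} = - \frac{6841}{\left(\frac{753388}{5123} + 400 - \frac{7985220}{5123}\right) + 208} = - \frac{6841}{- \frac{5182632}{5123} + 208} = - \frac{6841}{- \frac{4117048}{5123}} = \left(-6841\right) \left(- \frac{5123}{4117048}\right) = \frac{35046443}{4117048}$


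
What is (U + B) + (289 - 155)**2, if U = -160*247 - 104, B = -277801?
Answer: -299469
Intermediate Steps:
U = -39624 (U = -39520 - 104 = -39624)
(U + B) + (289 - 155)**2 = (-39624 - 277801) + (289 - 155)**2 = -317425 + 134**2 = -317425 + 17956 = -299469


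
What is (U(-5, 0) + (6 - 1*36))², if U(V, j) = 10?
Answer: 400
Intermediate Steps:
(U(-5, 0) + (6 - 1*36))² = (10 + (6 - 1*36))² = (10 + (6 - 36))² = (10 - 30)² = (-20)² = 400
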